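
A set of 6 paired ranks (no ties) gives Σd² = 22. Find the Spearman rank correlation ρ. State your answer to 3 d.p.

ρ = 1 − 6Σd² / [n(n²−1)] = 1 − 6×22 / (6×35)
  = 1 − 132/210 = 1 − 0.6286 ≈ 0.371

0.371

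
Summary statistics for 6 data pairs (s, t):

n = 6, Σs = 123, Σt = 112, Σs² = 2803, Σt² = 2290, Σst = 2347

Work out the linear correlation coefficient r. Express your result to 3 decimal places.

r = (nΣst − ΣsΣt) / √[(nΣs² − (Σs)²)(nΣt² − (Σt)²)]
Numerator: 6×2347 − 123×112 = 306
Denominator: √[(16818 − 15129)(13740 − 12544)] = √[1689 × 1196] = 1421.2825
r = 306 / 1421.2825 ≈ 0.215

0.215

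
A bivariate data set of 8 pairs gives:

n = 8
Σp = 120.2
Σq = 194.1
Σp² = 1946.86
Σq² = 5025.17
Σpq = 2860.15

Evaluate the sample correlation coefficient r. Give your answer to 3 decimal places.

-0.266

r = (nΣpq − ΣpΣq) / √[(nΣp² − (Σp)²)(nΣq² − (Σq)²)]
Numerator: 8×2860.15 − 120.2×194.1 = -449.62
Denominator: √[(15574.88 − 14448.04)(40201.36 − 37674.81)] = √[1126.84 × 2526.55] = 1687.3108
r = -449.62 / 1687.3108 ≈ -0.266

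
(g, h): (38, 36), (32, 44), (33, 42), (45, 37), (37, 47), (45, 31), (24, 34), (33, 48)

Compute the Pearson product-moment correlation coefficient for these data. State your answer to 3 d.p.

n = 8, Σg = 287, Σh = 319, Σg² = 10641, Σh² = 12995, Σgh = 11361
nΣgh − ΣgΣh = 90888 − 91553 = -665
nΣg² − (Σg)² = 85128 − 82369 = 2759; nΣh² − (Σh)² = 103960 − 101761 = 2199
r = -665 / √(2759 × 2199) = -665 / 2463.1364 ≈ -0.270

-0.270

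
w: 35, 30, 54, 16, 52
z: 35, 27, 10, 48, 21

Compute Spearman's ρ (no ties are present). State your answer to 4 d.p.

-0.9000

Rank w: 3, 2, 5, 1, 4
Rank z: 4, 3, 1, 5, 2
d = rank(w) − rank(z): -1, -1, 4, -4, 2; Σd² = 38
ρ = 1 − 6Σd² / [n(n²−1)] = 1 − 6×38 / (5×24) = 1 − 228/120 ≈ -0.9000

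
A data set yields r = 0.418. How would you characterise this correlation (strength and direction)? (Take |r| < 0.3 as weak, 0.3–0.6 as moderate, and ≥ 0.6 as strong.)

moderate positive

r = 0.418 > 0 so the relationship is positive.
|r| = 0.418, which falls in the moderate range.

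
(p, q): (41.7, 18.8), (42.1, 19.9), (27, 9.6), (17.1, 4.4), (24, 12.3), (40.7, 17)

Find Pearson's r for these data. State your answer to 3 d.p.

0.959

n = 6, Σp = 192.6, Σq = 82, Σp² = 6765.2, Σq² = 1301.26, Σpq = 2943.29
nΣpq − ΣpΣq = 17659.74 − 15793.2 = 1866.54
nΣp² − (Σp)² = 40591.2 − 37094.76 = 3496.44; nΣq² − (Σq)² = 7807.56 − 6724 = 1083.56
r = 1866.54 / √(3496.44 × 1083.56) = 1866.54 / 1946.4333 ≈ 0.959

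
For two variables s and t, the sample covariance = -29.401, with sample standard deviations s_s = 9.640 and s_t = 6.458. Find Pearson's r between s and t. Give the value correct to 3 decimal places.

r = Cov(s,t) / (s_s · s_t) = -29.401 / (9.640 × 6.458)
  = -29.401 / 62.2551 ≈ -0.472

-0.472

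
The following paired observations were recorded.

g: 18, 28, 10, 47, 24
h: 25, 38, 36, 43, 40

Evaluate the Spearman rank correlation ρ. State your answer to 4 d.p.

Rank g: 2, 4, 1, 5, 3
Rank h: 1, 3, 2, 5, 4
d = rank(g) − rank(h): 1, 1, -1, 0, -1; Σd² = 4
ρ = 1 − 6Σd² / [n(n²−1)] = 1 − 6×4 / (5×24) = 1 − 24/120 ≈ 0.8000

0.8000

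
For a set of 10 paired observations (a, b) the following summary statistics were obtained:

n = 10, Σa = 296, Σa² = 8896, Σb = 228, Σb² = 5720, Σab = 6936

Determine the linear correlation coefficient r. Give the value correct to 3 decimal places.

0.707

r = (nΣab − ΣaΣb) / √[(nΣa² − (Σa)²)(nΣb² − (Σb)²)]
Numerator: 10×6936 − 296×228 = 1872
Denominator: √[(88960 − 87616)(57200 − 51984)] = √[1344 × 5216] = 2647.6979
r = 1872 / 2647.6979 ≈ 0.707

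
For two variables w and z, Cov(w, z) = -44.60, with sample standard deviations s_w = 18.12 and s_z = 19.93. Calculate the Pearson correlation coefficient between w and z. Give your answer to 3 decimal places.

r = Cov(w,z) / (s_w · s_z) = -44.60 / (18.12 × 19.93)
  = -44.60 / 361.1316 ≈ -0.124

-0.124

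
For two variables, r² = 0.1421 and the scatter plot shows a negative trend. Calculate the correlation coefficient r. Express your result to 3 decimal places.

-0.377

|r| = √0.1421 = 0.377
The association is negative, so r = −0.377.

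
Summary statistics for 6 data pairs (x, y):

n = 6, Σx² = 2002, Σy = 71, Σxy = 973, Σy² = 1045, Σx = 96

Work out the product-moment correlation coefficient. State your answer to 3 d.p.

-0.528

r = (nΣxy − ΣxΣy) / √[(nΣx² − (Σx)²)(nΣy² − (Σy)²)]
Numerator: 6×973 − 96×71 = -978
Denominator: √[(12012 − 9216)(6270 − 5041)] = √[2796 × 1229] = 1853.7217
r = -978 / 1853.7217 ≈ -0.528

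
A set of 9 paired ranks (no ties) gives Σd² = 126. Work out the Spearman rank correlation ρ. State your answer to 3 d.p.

-0.050

ρ = 1 − 6Σd² / [n(n²−1)] = 1 − 6×126 / (9×80)
  = 1 − 756/720 = 1 − 1.0500 ≈ -0.050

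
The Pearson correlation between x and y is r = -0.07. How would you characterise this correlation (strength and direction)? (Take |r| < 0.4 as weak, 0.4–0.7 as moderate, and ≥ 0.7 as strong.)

weak negative

r = -0.07 < 0 so the relationship is negative.
|r| = 0.07, which falls in the weak range.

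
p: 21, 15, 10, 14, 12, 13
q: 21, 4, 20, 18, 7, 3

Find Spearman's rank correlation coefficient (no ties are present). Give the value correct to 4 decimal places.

Rank p: 6, 5, 1, 4, 2, 3
Rank q: 6, 2, 5, 4, 3, 1
d = rank(p) − rank(q): 0, 3, -4, 0, -1, 2; Σd² = 30
ρ = 1 − 6Σd² / [n(n²−1)] = 1 − 6×30 / (6×35) = 1 − 180/210 ≈ 0.1429

0.1429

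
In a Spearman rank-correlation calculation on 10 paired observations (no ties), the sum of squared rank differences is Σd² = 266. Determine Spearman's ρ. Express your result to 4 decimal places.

-0.6121

ρ = 1 − 6Σd² / [n(n²−1)] = 1 − 6×266 / (10×99)
  = 1 − 1596/990 = 1 − 1.61212 ≈ -0.6121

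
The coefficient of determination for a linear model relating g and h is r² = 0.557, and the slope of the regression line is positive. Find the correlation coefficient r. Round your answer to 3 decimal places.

|r| = √0.557 = 0.746
The association is positive, so r = 0.746.

0.746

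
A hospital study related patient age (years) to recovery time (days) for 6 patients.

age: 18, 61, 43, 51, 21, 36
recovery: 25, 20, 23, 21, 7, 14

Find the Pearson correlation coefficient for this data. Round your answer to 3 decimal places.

n = 6, Σx = 230, Σy = 110, Σx² = 10232, Σy² = 2240, Σxy = 4381
nΣxy − ΣxΣy = 26286 − 25300 = 986
nΣx² − (Σx)² = 61392 − 52900 = 8492; nΣy² − (Σy)² = 13440 − 12100 = 1340
r = 986 / √(8492 × 1340) = 986 / 3373.3188 ≈ 0.292

0.292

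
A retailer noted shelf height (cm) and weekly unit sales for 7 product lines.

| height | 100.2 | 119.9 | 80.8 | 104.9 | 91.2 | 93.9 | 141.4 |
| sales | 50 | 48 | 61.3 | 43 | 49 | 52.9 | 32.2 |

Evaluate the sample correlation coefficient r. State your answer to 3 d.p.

n = 7, Σx = 732.3, Σy = 336.4, Σx² = 79077.31, Σy² = 16646.94, Σxy = 34218.13
nΣxy − ΣxΣy = 239526.91 − 246345.72 = -6818.81
nΣx² − (Σx)² = 553541.17 − 536263.29 = 17277.88; nΣy² − (Σy)² = 116528.58 − 113164.96 = 3363.62
r = -6818.81 / √(17277.88 × 3363.62) = -6818.81 / 7623.3997 ≈ -0.894

-0.894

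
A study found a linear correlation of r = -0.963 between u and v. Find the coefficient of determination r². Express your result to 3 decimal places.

0.927

r² = (-0.963)² = 0.927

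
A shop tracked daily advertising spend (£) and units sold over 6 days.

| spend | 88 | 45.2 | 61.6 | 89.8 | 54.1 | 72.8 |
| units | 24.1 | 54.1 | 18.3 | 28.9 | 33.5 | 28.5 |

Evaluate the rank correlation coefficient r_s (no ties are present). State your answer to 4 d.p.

Rank spend: 5, 1, 3, 6, 2, 4
Rank units: 2, 6, 1, 4, 5, 3
d = rank(spend) − rank(units): 3, -5, 2, 2, -3, 1; Σd² = 52
ρ = 1 − 6Σd² / [n(n²−1)] = 1 − 6×52 / (6×35) = 1 − 312/210 ≈ -0.4857

-0.4857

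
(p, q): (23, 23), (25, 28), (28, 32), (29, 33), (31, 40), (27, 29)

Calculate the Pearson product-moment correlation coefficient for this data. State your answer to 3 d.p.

n = 6, Σp = 163, Σq = 185, Σp² = 4469, Σq² = 5867, Σpq = 5105
nΣpq − ΣpΣq = 30630 − 30155 = 475
nΣp² − (Σp)² = 26814 − 26569 = 245; nΣq² − (Σq)² = 35202 − 34225 = 977
r = 475 / √(245 × 977) = 475 / 489.2494 ≈ 0.971

0.971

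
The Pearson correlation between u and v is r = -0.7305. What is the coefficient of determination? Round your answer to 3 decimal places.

0.534

r² = (-0.7305)² = 0.534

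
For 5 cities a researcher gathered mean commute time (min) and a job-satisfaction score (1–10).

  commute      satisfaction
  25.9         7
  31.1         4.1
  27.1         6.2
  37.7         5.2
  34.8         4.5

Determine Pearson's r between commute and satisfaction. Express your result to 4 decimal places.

-0.6748

n = 5, Σx = 156.6, Σy = 27, Σx² = 5004.76, Σy² = 151.54, Σxy = 829.47
nΣxy − ΣxΣy = 4147.35 − 4228.2 = -80.85
nΣx² − (Σx)² = 25023.8 − 24523.56 = 500.24; nΣy² − (Σy)² = 757.7 − 729 = 28.7
r = -80.85 / √(500.24 × 28.7) = -80.85 / 119.8202 ≈ -0.6748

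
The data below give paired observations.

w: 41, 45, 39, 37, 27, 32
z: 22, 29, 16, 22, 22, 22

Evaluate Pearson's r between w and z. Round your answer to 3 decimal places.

n = 6, Σw = 221, Σz = 133, Σw² = 8349, Σz² = 3033, Σwz = 4943
nΣwz − ΣwΣz = 29658 − 29393 = 265
nΣw² − (Σw)² = 50094 − 48841 = 1253; nΣz² − (Σz)² = 18198 − 17689 = 509
r = 265 / √(1253 × 509) = 265 / 798.6094 ≈ 0.332

0.332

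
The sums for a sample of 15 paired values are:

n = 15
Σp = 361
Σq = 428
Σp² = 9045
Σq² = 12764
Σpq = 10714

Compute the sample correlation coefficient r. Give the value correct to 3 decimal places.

r = (nΣpq − ΣpΣq) / √[(nΣp² − (Σp)²)(nΣq² − (Σq)²)]
Numerator: 15×10714 − 361×428 = 6202
Denominator: √[(135675 − 130321)(191460 − 183184)] = √[5354 × 8276] = 6656.5535
r = 6202 / 6656.5535 ≈ 0.932

0.932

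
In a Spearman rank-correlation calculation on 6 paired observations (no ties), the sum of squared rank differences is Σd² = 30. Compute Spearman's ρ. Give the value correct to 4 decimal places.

ρ = 1 − 6Σd² / [n(n²−1)] = 1 − 6×30 / (6×35)
  = 1 − 180/210 = 1 − 0.85714 ≈ 0.1429

0.1429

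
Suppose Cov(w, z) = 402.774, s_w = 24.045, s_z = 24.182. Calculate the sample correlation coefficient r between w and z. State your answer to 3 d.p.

r = Cov(w,z) / (s_w · s_z) = 402.774 / (24.045 × 24.182)
  = 402.774 / 581.4562 ≈ 0.693

0.693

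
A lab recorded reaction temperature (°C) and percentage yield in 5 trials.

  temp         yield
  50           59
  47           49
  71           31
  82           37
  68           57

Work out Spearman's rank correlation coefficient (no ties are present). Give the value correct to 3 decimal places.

Rank temp: 2, 1, 4, 5, 3
Rank yield: 5, 3, 1, 2, 4
d = rank(temp) − rank(yield): -3, -2, 3, 3, -1; Σd² = 32
ρ = 1 − 6Σd² / [n(n²−1)] = 1 − 6×32 / (5×24) = 1 − 192/120 ≈ -0.600

-0.600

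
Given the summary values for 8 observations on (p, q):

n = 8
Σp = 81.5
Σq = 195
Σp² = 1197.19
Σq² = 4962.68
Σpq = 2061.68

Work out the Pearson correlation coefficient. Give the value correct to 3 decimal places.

0.271

r = (nΣpq − ΣpΣq) / √[(nΣp² − (Σp)²)(nΣq² − (Σq)²)]
Numerator: 8×2061.68 − 81.5×195 = 600.94
Denominator: √[(9577.52 − 6642.25)(39701.44 − 38025)] = √[2935.27 × 1676.44] = 2218.2885
r = 600.94 / 2218.2885 ≈ 0.271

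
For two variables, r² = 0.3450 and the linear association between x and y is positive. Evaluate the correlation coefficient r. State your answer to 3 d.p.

|r| = √0.3450 = 0.587
The association is positive, so r = 0.587.

0.587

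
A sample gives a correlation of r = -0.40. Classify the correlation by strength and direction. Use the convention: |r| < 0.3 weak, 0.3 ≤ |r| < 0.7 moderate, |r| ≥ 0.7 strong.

moderate negative

r = -0.40 < 0 so the relationship is negative.
|r| = 0.40, which falls in the moderate range.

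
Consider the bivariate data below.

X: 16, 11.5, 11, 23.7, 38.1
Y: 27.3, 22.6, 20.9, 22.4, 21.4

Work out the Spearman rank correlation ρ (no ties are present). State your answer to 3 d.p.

Rank X: 3, 2, 1, 4, 5
Rank Y: 5, 4, 1, 3, 2
d = rank(X) − rank(Y): -2, -2, 0, 1, 3; Σd² = 18
ρ = 1 − 6Σd² / [n(n²−1)] = 1 − 6×18 / (5×24) = 1 − 108/120 ≈ 0.100

0.100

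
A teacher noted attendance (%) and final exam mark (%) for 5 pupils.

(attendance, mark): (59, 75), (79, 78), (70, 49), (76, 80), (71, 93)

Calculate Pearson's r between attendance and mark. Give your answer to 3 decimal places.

n = 5, Σx = 355, Σy = 375, Σx² = 25439, Σy² = 29159, Σxy = 26700
nΣxy − ΣxΣy = 133500 − 133125 = 375
nΣx² − (Σx)² = 127195 − 126025 = 1170; nΣy² − (Σy)² = 145795 − 140625 = 5170
r = 375 / √(1170 × 5170) = 375 / 2459.4512 ≈ 0.152

0.152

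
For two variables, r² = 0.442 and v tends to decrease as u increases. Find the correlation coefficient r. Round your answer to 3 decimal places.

|r| = √0.442 = 0.665
The association is negative, so r = −0.665.

-0.665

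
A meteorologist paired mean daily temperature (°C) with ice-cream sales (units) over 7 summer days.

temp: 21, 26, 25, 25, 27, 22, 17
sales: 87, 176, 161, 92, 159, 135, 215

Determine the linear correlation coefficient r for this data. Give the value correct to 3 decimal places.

n = 7, Σx = 163, Σy = 1025, Σx² = 3869, Σy² = 162661, Σxy = 23646
nΣxy − ΣxΣy = 165522 − 167075 = -1553
nΣx² − (Σx)² = 27083 − 26569 = 514; nΣy² − (Σy)² = 1138627 − 1050625 = 88002
r = -1553 / √(514 × 88002) = -1553 / 6725.5504 ≈ -0.231

-0.231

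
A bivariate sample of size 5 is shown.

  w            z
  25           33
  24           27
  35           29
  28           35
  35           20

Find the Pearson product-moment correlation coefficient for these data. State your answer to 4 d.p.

n = 5, Σw = 147, Σz = 144, Σw² = 4435, Σz² = 4284, Σwz = 4168
nΣwz − ΣwΣz = 20840 − 21168 = -328
nΣw² − (Σw)² = 22175 − 21609 = 566; nΣz² − (Σz)² = 21420 − 20736 = 684
r = -328 / √(566 × 684) = -328 / 622.2090 ≈ -0.5272

-0.5272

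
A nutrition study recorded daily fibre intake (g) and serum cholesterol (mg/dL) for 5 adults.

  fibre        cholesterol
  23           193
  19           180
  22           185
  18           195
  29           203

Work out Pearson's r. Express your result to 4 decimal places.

n = 5, Σx = 111, Σy = 956, Σx² = 2539, Σy² = 183108, Σxy = 21326
nΣxy − ΣxΣy = 106630 − 106116 = 514
nΣx² − (Σx)² = 12695 − 12321 = 374; nΣy² − (Σy)² = 915540 − 913936 = 1604
r = 514 / √(374 × 1604) = 514 / 774.5295 ≈ 0.6636

0.6636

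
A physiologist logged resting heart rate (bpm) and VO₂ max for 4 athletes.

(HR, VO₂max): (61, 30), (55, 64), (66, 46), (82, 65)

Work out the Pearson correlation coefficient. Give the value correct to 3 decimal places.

n = 4, Σx = 264, Σy = 205, Σx² = 17826, Σy² = 11337, Σxy = 13716
nΣxy − ΣxΣy = 54864 − 54120 = 744
nΣx² − (Σx)² = 71304 − 69696 = 1608; nΣy² − (Σy)² = 45348 − 42025 = 3323
r = 744 / √(1608 × 3323) = 744 / 2311.5761 ≈ 0.322

0.322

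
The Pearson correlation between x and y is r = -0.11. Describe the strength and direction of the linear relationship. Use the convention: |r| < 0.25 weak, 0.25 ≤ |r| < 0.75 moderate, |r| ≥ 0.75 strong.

weak negative

r = -0.11 < 0 so the relationship is negative.
|r| = 0.11, which falls in the weak range.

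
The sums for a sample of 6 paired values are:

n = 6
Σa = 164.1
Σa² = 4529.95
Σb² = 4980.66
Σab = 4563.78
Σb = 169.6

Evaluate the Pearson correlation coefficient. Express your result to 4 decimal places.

r = (nΣab − ΣaΣb) / √[(nΣa² − (Σa)²)(nΣb² − (Σb)²)]
Numerator: 6×4563.78 − 164.1×169.6 = -448.68
Denominator: √[(27179.7 − 26928.81)(29883.96 − 28764.16)] = √[250.89 × 1119.8] = 530.0440
r = -448.68 / 530.0440 ≈ -0.8465

-0.8465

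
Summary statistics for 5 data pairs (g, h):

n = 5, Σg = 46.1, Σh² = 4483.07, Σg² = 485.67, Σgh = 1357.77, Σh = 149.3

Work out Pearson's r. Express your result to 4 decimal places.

-0.4825

r = (nΣgh − ΣgΣh) / √[(nΣg² − (Σg)²)(nΣh² − (Σh)²)]
Numerator: 5×1357.77 − 46.1×149.3 = -93.88
Denominator: √[(2428.35 − 2125.21)(22415.35 − 22290.49)] = √[303.14 × 124.86] = 194.5509
r = -93.88 / 194.5509 ≈ -0.4825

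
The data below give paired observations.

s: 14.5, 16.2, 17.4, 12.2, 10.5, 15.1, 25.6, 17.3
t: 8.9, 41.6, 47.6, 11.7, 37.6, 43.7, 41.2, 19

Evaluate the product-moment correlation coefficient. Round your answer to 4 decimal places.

0.3363

n = 8, Σs = 128.8, Σt = 251.3, Σs² = 2217.2, Σt² = 9594.31, Σst = 4212.04
nΣst − ΣsΣt = 33696.32 − 32367.44 = 1328.88
nΣs² − (Σs)² = 17737.6 − 16589.44 = 1148.16; nΣt² − (Σt)² = 76754.48 − 63151.69 = 13602.79
r = 1328.88 / √(1148.16 × 13602.79) = 1328.88 / 3951.9842 ≈ 0.3363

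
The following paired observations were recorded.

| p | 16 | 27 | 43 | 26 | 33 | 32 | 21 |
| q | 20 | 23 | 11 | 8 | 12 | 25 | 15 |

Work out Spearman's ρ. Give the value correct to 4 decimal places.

-0.1786

Rank p: 1, 4, 7, 3, 6, 5, 2
Rank q: 5, 6, 2, 1, 3, 7, 4
d = rank(p) − rank(q): -4, -2, 5, 2, 3, -2, -2; Σd² = 66
ρ = 1 − 6Σd² / [n(n²−1)] = 1 − 6×66 / (7×48) = 1 − 396/336 ≈ -0.1786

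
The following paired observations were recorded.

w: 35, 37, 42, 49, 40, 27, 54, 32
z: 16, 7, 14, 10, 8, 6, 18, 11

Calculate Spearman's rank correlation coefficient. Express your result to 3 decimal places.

0.500

Rank w: 3, 4, 6, 7, 5, 1, 8, 2
Rank z: 7, 2, 6, 4, 3, 1, 8, 5
d = rank(w) − rank(z): -4, 2, 0, 3, 2, 0, 0, -3; Σd² = 42
ρ = 1 − 6Σd² / [n(n²−1)] = 1 − 6×42 / (8×63) = 1 − 252/504 ≈ 0.500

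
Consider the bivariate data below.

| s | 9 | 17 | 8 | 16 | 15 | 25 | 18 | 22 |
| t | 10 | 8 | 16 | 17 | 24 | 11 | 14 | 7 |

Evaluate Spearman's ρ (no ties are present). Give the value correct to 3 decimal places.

-0.452

Rank s: 2, 5, 1, 4, 3, 8, 6, 7
Rank t: 3, 2, 6, 7, 8, 4, 5, 1
d = rank(s) − rank(t): -1, 3, -5, -3, -5, 4, 1, 6; Σd² = 122
ρ = 1 − 6Σd² / [n(n²−1)] = 1 − 6×122 / (8×63) = 1 − 732/504 ≈ -0.452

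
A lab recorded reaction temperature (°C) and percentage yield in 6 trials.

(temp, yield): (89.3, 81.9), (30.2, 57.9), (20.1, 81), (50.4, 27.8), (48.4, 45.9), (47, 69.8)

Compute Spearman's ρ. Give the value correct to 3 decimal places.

Rank temp: 6, 2, 1, 5, 4, 3
Rank yield: 6, 3, 5, 1, 2, 4
d = rank(temp) − rank(yield): 0, -1, -4, 4, 2, -1; Σd² = 38
ρ = 1 − 6Σd² / [n(n²−1)] = 1 − 6×38 / (6×35) = 1 − 228/210 ≈ -0.086

-0.086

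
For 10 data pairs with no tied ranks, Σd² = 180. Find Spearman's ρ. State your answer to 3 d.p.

ρ = 1 − 6Σd² / [n(n²−1)] = 1 − 6×180 / (10×99)
  = 1 − 1080/990 = 1 − 1.0909 ≈ -0.091

-0.091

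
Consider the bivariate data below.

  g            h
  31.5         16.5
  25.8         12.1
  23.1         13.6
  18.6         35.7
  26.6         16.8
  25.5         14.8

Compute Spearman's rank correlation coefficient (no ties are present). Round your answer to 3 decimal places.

Rank g: 6, 4, 2, 1, 5, 3
Rank h: 4, 1, 2, 6, 5, 3
d = rank(g) − rank(h): 2, 3, 0, -5, 0, 0; Σd² = 38
ρ = 1 − 6Σd² / [n(n²−1)] = 1 − 6×38 / (6×35) = 1 − 228/210 ≈ -0.086

-0.086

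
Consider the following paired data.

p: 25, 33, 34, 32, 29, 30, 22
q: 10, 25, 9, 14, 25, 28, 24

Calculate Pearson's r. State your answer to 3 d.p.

n = 7, Σp = 205, Σq = 135, Σp² = 6119, Σq² = 2987, Σpq = 3922
nΣpq − ΣpΣq = 27454 − 27675 = -221
nΣp² − (Σp)² = 42833 − 42025 = 808; nΣq² − (Σq)² = 20909 − 18225 = 2684
r = -221 / √(808 × 2684) = -221 / 1472.6412 ≈ -0.150

-0.150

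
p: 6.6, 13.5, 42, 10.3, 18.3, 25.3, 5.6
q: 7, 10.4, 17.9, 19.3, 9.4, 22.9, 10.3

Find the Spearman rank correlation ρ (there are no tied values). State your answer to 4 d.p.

0.5000

Rank p: 2, 4, 7, 3, 5, 6, 1
Rank q: 1, 4, 5, 6, 2, 7, 3
d = rank(p) − rank(q): 1, 0, 2, -3, 3, -1, -2; Σd² = 28
ρ = 1 − 6Σd² / [n(n²−1)] = 1 − 6×28 / (7×48) = 1 − 168/336 ≈ 0.5000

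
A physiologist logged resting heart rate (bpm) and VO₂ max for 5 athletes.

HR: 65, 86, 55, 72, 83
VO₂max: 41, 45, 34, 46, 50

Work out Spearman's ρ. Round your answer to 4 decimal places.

Rank HR: 2, 5, 1, 3, 4
Rank VO₂max: 2, 3, 1, 4, 5
d = rank(HR) − rank(VO₂max): 0, 2, 0, -1, -1; Σd² = 6
ρ = 1 − 6Σd² / [n(n²−1)] = 1 − 6×6 / (5×24) = 1 − 36/120 ≈ 0.7000

0.7000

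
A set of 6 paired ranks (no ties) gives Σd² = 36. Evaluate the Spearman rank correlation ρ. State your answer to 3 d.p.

-0.029

ρ = 1 − 6Σd² / [n(n²−1)] = 1 − 6×36 / (6×35)
  = 1 − 216/210 = 1 − 1.0286 ≈ -0.029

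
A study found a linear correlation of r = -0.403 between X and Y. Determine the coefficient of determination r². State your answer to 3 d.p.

0.162

r² = (-0.403)² = 0.162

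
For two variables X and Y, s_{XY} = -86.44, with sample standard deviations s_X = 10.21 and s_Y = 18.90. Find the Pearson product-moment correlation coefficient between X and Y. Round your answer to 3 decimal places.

r = Cov(X,Y) / (s_X · s_Y) = -86.44 / (10.21 × 18.90)
  = -86.44 / 192.9690 ≈ -0.448

-0.448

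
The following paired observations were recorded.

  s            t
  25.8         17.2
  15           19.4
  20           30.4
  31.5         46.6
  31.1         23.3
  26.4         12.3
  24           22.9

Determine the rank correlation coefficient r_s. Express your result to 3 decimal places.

0.250

Rank s: 4, 1, 2, 7, 6, 5, 3
Rank t: 2, 3, 6, 7, 5, 1, 4
d = rank(s) − rank(t): 2, -2, -4, 0, 1, 4, -1; Σd² = 42
ρ = 1 − 6Σd² / [n(n²−1)] = 1 − 6×42 / (7×48) = 1 − 252/336 ≈ 0.250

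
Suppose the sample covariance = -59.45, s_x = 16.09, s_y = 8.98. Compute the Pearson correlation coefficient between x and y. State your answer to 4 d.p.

r = Cov(x,y) / (s_x · s_y) = -59.45 / (16.09 × 8.98)
  = -59.45 / 144.4882 ≈ -0.4115

-0.4115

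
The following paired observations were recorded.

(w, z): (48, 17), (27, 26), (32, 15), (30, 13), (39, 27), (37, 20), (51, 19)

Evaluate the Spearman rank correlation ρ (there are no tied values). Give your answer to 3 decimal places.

0.107

Rank w: 6, 1, 3, 2, 5, 4, 7
Rank z: 3, 6, 2, 1, 7, 5, 4
d = rank(w) − rank(z): 3, -5, 1, 1, -2, -1, 3; Σd² = 50
ρ = 1 − 6Σd² / [n(n²−1)] = 1 − 6×50 / (7×48) = 1 − 300/336 ≈ 0.107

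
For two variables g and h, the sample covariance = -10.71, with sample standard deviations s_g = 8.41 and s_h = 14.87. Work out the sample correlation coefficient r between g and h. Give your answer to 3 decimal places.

-0.086

r = Cov(g,h) / (s_g · s_h) = -10.71 / (8.41 × 14.87)
  = -10.71 / 125.0567 ≈ -0.086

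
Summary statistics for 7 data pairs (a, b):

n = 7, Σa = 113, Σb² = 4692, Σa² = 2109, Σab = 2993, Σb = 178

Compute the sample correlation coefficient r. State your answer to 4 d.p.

0.5503

r = (nΣab − ΣaΣb) / √[(nΣa² − (Σa)²)(nΣb² − (Σb)²)]
Numerator: 7×2993 − 113×178 = 837
Denominator: √[(14763 − 12769)(32844 − 31684)] = √[1994 × 1160] = 1520.8682
r = 837 / 1520.8682 ≈ 0.5503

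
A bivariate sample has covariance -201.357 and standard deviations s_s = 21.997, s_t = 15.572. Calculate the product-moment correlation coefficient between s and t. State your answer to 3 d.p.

r = Cov(s,t) / (s_s · s_t) = -201.357 / (21.997 × 15.572)
  = -201.357 / 342.5373 ≈ -0.588

-0.588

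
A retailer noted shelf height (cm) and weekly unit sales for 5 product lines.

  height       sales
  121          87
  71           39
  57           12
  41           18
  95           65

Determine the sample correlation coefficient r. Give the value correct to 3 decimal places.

n = 5, Σx = 385, Σy = 221, Σx² = 33637, Σy² = 13783, Σxy = 20893
nΣxy − ΣxΣy = 104465 − 85085 = 19380
nΣx² − (Σx)² = 168185 − 148225 = 19960; nΣy² − (Σy)² = 68915 − 48841 = 20074
r = 19380 / √(19960 × 20074) = 19380 / 20016.9188 ≈ 0.968

0.968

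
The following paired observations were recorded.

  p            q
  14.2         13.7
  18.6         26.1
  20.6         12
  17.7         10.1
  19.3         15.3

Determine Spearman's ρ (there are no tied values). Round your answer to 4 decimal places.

Rank p: 1, 3, 5, 2, 4
Rank q: 3, 5, 2, 1, 4
d = rank(p) − rank(q): -2, -2, 3, 1, 0; Σd² = 18
ρ = 1 − 6Σd² / [n(n²−1)] = 1 − 6×18 / (5×24) = 1 − 108/120 ≈ 0.1000

0.1000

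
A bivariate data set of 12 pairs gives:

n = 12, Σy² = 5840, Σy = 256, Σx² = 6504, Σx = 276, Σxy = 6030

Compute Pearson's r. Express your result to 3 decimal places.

r = (nΣxy − ΣxΣy) / √[(nΣx² − (Σx)²)(nΣy² − (Σy)²)]
Numerator: 12×6030 − 276×256 = 1704
Denominator: √[(78048 − 76176)(70080 − 65536)] = √[1872 × 4544] = 2916.5678
r = 1704 / 2916.5678 ≈ 0.584

0.584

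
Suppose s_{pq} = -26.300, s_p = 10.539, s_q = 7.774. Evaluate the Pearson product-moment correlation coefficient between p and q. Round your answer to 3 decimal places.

-0.321

r = Cov(p,q) / (s_p · s_q) = -26.300 / (10.539 × 7.774)
  = -26.300 / 81.9302 ≈ -0.321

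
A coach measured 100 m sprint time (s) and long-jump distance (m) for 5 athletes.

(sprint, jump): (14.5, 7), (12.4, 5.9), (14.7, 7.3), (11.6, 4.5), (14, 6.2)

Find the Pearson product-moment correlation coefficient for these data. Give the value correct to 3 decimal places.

n = 5, Σx = 67.2, Σy = 30.9, Σx² = 910.66, Σy² = 195.79, Σxy = 420.97
nΣxy − ΣxΣy = 2104.85 − 2076.48 = 28.37
nΣx² − (Σx)² = 4553.3 − 4515.84 = 37.46; nΣy² − (Σy)² = 978.95 − 954.81 = 24.14
r = 28.37 / √(37.46 × 24.14) = 28.37 / 30.0713 ≈ 0.943

0.943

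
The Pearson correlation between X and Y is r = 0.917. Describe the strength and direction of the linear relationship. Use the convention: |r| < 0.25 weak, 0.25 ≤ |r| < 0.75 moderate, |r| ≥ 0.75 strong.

r = 0.917 > 0 so the relationship is positive.
|r| = 0.917, which falls in the strong range.

strong positive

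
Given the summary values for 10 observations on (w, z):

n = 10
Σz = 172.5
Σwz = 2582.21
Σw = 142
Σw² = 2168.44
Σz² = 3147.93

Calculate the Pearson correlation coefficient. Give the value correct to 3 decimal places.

0.820

r = (nΣwz − ΣwΣz) / √[(nΣw² − (Σw)²)(nΣz² − (Σz)²)]
Numerator: 10×2582.21 − 142×172.5 = 1327.1
Denominator: √[(21684.4 − 20164)(31479.3 − 29756.25)] = √[1520.4 × 1723.05] = 1618.5565
r = 1327.1 / 1618.5565 ≈ 0.820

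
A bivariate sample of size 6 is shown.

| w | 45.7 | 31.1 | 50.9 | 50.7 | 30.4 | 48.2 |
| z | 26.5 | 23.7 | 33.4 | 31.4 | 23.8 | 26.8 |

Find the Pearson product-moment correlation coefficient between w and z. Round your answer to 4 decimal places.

n = 6, Σw = 257, Σz = 165.6, Σw² = 11464.4, Σz² = 4650.14, Σwz = 7255.44
nΣwz − ΣwΣz = 43532.64 − 42559.2 = 973.44
nΣw² − (Σw)² = 68786.4 − 66049 = 2737.4; nΣz² − (Σz)² = 27900.84 − 27423.36 = 477.48
r = 973.44 / √(2737.4 × 477.48) = 973.44 / 1143.2645 ≈ 0.8515

0.8515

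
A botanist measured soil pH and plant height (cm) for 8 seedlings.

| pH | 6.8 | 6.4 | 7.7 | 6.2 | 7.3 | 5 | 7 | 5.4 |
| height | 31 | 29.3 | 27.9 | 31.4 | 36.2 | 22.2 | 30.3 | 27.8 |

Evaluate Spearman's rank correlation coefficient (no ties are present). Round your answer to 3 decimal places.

0.476

Rank pH: 5, 4, 8, 3, 7, 1, 6, 2
Rank height: 6, 4, 3, 7, 8, 1, 5, 2
d = rank(pH) − rank(height): -1, 0, 5, -4, -1, 0, 1, 0; Σd² = 44
ρ = 1 − 6Σd² / [n(n²−1)] = 1 − 6×44 / (8×63) = 1 − 264/504 ≈ 0.476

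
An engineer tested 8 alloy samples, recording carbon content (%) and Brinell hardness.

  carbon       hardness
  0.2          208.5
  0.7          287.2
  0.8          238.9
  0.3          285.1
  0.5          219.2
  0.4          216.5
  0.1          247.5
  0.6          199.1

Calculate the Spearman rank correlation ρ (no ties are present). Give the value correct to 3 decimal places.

0.071

Rank carbon: 2, 7, 8, 3, 5, 4, 1, 6
Rank hardness: 2, 8, 5, 7, 4, 3, 6, 1
d = rank(carbon) − rank(hardness): 0, -1, 3, -4, 1, 1, -5, 5; Σd² = 78
ρ = 1 − 6Σd² / [n(n²−1)] = 1 − 6×78 / (8×63) = 1 − 468/504 ≈ 0.071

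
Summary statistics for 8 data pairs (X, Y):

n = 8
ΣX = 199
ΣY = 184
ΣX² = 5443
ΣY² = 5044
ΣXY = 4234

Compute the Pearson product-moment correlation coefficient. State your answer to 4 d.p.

-0.5422

r = (nΣXY − ΣXΣY) / √[(nΣX² − (ΣX)²)(nΣY² − (ΣY)²)]
Numerator: 8×4234 − 199×184 = -2744
Denominator: √[(43544 − 39601)(40352 − 33856)] = √[3943 × 6496] = 5061.0007
r = -2744 / 5061.0007 ≈ -0.5422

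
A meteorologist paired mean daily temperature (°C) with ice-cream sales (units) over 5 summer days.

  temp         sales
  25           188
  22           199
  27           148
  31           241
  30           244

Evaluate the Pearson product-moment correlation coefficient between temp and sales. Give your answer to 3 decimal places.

n = 5, Σx = 135, Σy = 1020, Σx² = 3699, Σy² = 214466, Σxy = 27865
nΣxy − ΣxΣy = 139325 − 137700 = 1625
nΣx² − (Σx)² = 18495 − 18225 = 270; nΣy² − (Σy)² = 1072330 − 1040400 = 31930
r = 1625 / √(270 × 31930) = 1625 / 2936.1710 ≈ 0.553

0.553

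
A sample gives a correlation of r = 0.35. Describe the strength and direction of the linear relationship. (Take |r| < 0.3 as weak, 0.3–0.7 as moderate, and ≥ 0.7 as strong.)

r = 0.35 > 0 so the relationship is positive.
|r| = 0.35, which falls in the moderate range.

moderate positive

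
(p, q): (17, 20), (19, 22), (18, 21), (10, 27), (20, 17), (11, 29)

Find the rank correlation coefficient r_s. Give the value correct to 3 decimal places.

Rank p: 3, 5, 4, 1, 6, 2
Rank q: 2, 4, 3, 5, 1, 6
d = rank(p) − rank(q): 1, 1, 1, -4, 5, -4; Σd² = 60
ρ = 1 − 6Σd² / [n(n²−1)] = 1 − 6×60 / (6×35) = 1 − 360/210 ≈ -0.714

-0.714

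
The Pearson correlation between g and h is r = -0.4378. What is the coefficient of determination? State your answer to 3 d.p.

0.192

r² = (-0.4378)² = 0.192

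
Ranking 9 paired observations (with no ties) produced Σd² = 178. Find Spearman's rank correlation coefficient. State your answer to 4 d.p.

ρ = 1 − 6Σd² / [n(n²−1)] = 1 − 6×178 / (9×80)
  = 1 − 1068/720 = 1 − 1.48333 ≈ -0.4833

-0.4833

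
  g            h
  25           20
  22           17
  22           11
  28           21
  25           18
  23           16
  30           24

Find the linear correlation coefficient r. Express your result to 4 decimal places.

0.8828

n = 7, Σg = 175, Σh = 127, Σg² = 4431, Σh² = 2407, Σgh = 3242
nΣgh − ΣgΣh = 22694 − 22225 = 469
nΣg² − (Σg)² = 31017 − 30625 = 392; nΣh² − (Σh)² = 16849 − 16129 = 720
r = 469 / √(392 × 720) = 469 / 531.2626 ≈ 0.8828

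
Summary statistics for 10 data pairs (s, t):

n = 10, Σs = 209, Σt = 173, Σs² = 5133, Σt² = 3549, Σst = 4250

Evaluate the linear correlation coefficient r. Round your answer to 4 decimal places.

0.9726

r = (nΣst − ΣsΣt) / √[(nΣs² − (Σs)²)(nΣt² − (Σt)²)]
Numerator: 10×4250 − 209×173 = 6343
Denominator: √[(51330 − 43681)(35490 − 29929)] = √[7649 × 5561] = 6521.9697
r = 6343 / 6521.9697 ≈ 0.9726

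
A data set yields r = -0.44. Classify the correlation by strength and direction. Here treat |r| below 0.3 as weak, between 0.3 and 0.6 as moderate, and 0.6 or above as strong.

r = -0.44 < 0 so the relationship is negative.
|r| = 0.44, which falls in the moderate range.

moderate negative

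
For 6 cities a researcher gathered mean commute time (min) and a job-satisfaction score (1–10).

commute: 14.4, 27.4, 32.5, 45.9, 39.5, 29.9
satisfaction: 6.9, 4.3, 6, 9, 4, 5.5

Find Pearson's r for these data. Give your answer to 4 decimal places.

n = 6, Σx = 189.6, Σy = 35.7, Σx² = 6575.44, Σy² = 229.35, Σxy = 1147.73
nΣxy − ΣxΣy = 6886.38 − 6768.72 = 117.66
nΣx² − (Σx)² = 39452.64 − 35948.16 = 3504.48; nΣy² − (Σy)² = 1376.1 − 1274.49 = 101.61
r = 117.66 / √(3504.48 × 101.61) = 117.66 / 596.7329 ≈ 0.1972

0.1972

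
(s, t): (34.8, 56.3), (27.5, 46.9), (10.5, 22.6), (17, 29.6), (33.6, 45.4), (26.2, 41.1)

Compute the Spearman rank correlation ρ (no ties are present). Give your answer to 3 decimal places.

Rank s: 6, 4, 1, 2, 5, 3
Rank t: 6, 5, 1, 2, 4, 3
d = rank(s) − rank(t): 0, -1, 0, 0, 1, 0; Σd² = 2
ρ = 1 − 6Σd² / [n(n²−1)] = 1 − 6×2 / (6×35) = 1 − 12/210 ≈ 0.943

0.943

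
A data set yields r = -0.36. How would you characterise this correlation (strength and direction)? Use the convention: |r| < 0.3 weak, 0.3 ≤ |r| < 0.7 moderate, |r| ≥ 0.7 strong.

r = -0.36 < 0 so the relationship is negative.
|r| = 0.36, which falls in the moderate range.

moderate negative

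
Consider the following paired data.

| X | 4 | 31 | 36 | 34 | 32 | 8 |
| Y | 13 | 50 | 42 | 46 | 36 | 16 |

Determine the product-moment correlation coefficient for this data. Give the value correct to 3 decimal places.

0.942

n = 6, ΣX = 145, ΣY = 203, ΣX² = 4517, ΣY² = 8101, ΣXY = 5958
nΣXY − ΣXΣY = 35748 − 29435 = 6313
nΣX² − (ΣX)² = 27102 − 21025 = 6077; nΣY² − (ΣY)² = 48606 − 41209 = 7397
r = 6313 / √(6077 × 7397) = 6313 / 6704.5931 ≈ 0.942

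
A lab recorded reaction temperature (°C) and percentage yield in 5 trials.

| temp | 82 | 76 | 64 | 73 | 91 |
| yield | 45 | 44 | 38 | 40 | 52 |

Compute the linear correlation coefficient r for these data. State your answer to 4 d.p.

n = 5, Σx = 386, Σy = 219, Σx² = 30206, Σy² = 9709, Σxy = 17118
nΣxy − ΣxΣy = 85590 − 84534 = 1056
nΣx² − (Σx)² = 151030 − 148996 = 2034; nΣy² − (Σy)² = 48545 − 47961 = 584
r = 1056 / √(2034 × 584) = 1056 / 1089.8881 ≈ 0.9689

0.9689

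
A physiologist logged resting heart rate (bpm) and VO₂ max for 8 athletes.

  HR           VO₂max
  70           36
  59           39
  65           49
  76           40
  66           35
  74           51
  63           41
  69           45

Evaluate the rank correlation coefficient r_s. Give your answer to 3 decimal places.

0.143

Rank HR: 6, 1, 3, 8, 4, 7, 2, 5
Rank VO₂max: 2, 3, 7, 4, 1, 8, 5, 6
d = rank(HR) − rank(VO₂max): 4, -2, -4, 4, 3, -1, -3, -1; Σd² = 72
ρ = 1 − 6Σd² / [n(n²−1)] = 1 − 6×72 / (8×63) = 1 − 432/504 ≈ 0.143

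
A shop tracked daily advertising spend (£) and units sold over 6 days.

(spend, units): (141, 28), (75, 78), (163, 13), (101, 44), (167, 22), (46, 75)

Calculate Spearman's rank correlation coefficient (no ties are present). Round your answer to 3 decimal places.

-0.886

Rank spend: 4, 2, 5, 3, 6, 1
Rank units: 3, 6, 1, 4, 2, 5
d = rank(spend) − rank(units): 1, -4, 4, -1, 4, -4; Σd² = 66
ρ = 1 − 6Σd² / [n(n²−1)] = 1 − 6×66 / (6×35) = 1 − 396/210 ≈ -0.886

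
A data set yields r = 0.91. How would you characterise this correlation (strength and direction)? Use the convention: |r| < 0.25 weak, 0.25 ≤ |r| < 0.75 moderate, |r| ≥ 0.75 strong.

strong positive

r = 0.91 > 0 so the relationship is positive.
|r| = 0.91, which falls in the strong range.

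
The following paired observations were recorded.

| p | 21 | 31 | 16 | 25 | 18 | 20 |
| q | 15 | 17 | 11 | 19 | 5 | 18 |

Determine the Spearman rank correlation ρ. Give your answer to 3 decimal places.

Rank p: 4, 6, 1, 5, 2, 3
Rank q: 3, 4, 2, 6, 1, 5
d = rank(p) − rank(q): 1, 2, -1, -1, 1, -2; Σd² = 12
ρ = 1 − 6Σd² / [n(n²−1)] = 1 − 6×12 / (6×35) = 1 − 72/210 ≈ 0.657

0.657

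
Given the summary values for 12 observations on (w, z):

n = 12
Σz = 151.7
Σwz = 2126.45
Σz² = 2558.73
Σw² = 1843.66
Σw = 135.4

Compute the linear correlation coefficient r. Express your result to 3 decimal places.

r = (nΣwz − ΣwΣz) / √[(nΣw² − (Σw)²)(nΣz² − (Σz)²)]
Numerator: 12×2126.45 − 135.4×151.7 = 4977.22
Denominator: √[(22123.92 − 18333.16)(30704.76 − 23012.89)] = √[3790.76 × 7691.87] = 5399.8179
r = 4977.22 / 5399.8179 ≈ 0.922

0.922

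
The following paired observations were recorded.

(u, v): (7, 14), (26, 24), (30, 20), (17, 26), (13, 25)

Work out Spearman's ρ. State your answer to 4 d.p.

0.1000

Rank u: 1, 4, 5, 3, 2
Rank v: 1, 3, 2, 5, 4
d = rank(u) − rank(v): 0, 1, 3, -2, -2; Σd² = 18
ρ = 1 − 6Σd² / [n(n²−1)] = 1 − 6×18 / (5×24) = 1 − 108/120 ≈ 0.1000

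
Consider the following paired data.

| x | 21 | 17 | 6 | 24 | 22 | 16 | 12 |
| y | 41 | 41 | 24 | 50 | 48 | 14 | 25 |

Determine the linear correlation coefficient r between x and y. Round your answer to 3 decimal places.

0.746

n = 7, Σx = 118, Σy = 243, Σx² = 2226, Σy² = 9563, Σxy = 4482
nΣxy − ΣxΣy = 31374 − 28674 = 2700
nΣx² − (Σx)² = 15582 − 13924 = 1658; nΣy² − (Σy)² = 66941 − 59049 = 7892
r = 2700 / √(1658 × 7892) = 2700 / 3617.3106 ≈ 0.746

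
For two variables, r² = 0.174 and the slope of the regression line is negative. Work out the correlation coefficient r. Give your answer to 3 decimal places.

-0.417

|r| = √0.174 = 0.417
The association is negative, so r = −0.417.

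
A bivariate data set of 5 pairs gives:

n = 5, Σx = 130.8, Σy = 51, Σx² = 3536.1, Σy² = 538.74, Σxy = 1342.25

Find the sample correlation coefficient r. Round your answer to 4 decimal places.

r = (nΣxy − ΣxΣy) / √[(nΣx² − (Σx)²)(nΣy² − (Σy)²)]
Numerator: 5×1342.25 − 130.8×51 = 40.45
Denominator: √[(17680.5 − 17108.64)(2693.7 − 2601)] = √[571.86 × 92.7] = 230.2421
r = 40.45 / 230.2421 ≈ 0.1757

0.1757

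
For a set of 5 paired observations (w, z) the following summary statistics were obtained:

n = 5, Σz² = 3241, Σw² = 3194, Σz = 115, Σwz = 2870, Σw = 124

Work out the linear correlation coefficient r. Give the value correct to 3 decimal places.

0.068

r = (nΣwz − ΣwΣz) / √[(nΣw² − (Σw)²)(nΣz² − (Σz)²)]
Numerator: 5×2870 − 124×115 = 90
Denominator: √[(15970 − 15376)(16205 − 13225)] = √[594 × 2980] = 1330.4586
r = 90 / 1330.4586 ≈ 0.068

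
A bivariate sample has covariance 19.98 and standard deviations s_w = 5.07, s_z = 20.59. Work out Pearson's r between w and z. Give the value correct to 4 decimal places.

0.1914

r = Cov(w,z) / (s_w · s_z) = 19.98 / (5.07 × 20.59)
  = 19.98 / 104.3913 ≈ 0.1914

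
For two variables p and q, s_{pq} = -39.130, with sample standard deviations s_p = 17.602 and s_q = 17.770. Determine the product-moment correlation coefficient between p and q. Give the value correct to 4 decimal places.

r = Cov(p,q) / (s_p · s_q) = -39.130 / (17.602 × 17.770)
  = -39.130 / 312.7875 ≈ -0.1251

-0.1251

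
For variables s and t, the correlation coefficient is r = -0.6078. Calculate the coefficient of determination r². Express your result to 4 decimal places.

r² = (-0.6078)² = 0.3694

0.3694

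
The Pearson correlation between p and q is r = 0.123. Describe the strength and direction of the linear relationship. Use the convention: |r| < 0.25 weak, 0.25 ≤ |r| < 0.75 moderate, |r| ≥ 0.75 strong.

weak positive

r = 0.123 > 0 so the relationship is positive.
|r| = 0.123, which falls in the weak range.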